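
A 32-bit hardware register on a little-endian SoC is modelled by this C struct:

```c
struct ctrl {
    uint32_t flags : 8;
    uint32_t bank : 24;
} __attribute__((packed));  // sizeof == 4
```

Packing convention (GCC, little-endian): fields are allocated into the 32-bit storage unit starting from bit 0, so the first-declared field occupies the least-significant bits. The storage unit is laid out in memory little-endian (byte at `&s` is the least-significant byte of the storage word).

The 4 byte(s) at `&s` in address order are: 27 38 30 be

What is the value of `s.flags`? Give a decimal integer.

39

[0]=0x27 [1]=0x38 [2]=0x30 [3]=0xbe (little-endian) → word 0xbe303827
flags [0+:8] = (word>>0) & 0xff = 39  ←
bank [8+:24] = (word>>8) & 0xffffff = 12464184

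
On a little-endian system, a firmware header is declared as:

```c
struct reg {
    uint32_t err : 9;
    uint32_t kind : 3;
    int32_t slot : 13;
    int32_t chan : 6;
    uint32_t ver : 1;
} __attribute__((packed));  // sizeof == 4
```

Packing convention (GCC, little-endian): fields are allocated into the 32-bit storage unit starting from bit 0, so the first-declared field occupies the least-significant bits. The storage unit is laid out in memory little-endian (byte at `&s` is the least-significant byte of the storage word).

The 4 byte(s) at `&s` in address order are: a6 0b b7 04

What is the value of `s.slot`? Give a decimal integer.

2928

[0]=0xa6 [1]=0x0b [2]=0xb7 [3]=0x04 (little-endian) → word 0x04b70ba6
err:9 @ bit 0 → (0x04b70ba6>>0)&0x1ff = 0x1a6
kind:3 @ bit 9 → (0x04b70ba6>>9)&0x7 = 0x5
slot:13 @ bit 12 → (0x04b70ba6>>12)&0x1fff = 0xb70  ←
chan:6 @ bit 25 → (0x04b70ba6>>25)&0x3f = 0x2
ver:1 @ bit 31 → (0x04b70ba6>>31)&0x1 = 0x0
slot signed 13b, MSB=0: value = 2928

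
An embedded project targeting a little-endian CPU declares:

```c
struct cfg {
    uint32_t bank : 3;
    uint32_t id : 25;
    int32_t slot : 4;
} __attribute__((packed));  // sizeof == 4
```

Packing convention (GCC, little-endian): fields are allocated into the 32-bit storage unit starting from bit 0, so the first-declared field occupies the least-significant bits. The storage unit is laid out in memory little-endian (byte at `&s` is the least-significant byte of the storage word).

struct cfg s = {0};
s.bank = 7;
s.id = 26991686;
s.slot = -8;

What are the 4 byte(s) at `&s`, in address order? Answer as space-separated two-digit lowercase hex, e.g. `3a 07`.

37 e2 de 8c

[0+:3] bank=7 & 0x7 = 0x7; word=0x00000007
[3+:25] id=26991686 & 0x1ffffff = 0x19bdc46; word=0x0cdee237
[28+:4] slot=-8 & 0xf = 0x8; word=0x8cdee237
word = 0x8cdee237 → little-endian bytes:
  [0]=0x37  [1]=0xe2  [2]=0xde  [3]=0x8c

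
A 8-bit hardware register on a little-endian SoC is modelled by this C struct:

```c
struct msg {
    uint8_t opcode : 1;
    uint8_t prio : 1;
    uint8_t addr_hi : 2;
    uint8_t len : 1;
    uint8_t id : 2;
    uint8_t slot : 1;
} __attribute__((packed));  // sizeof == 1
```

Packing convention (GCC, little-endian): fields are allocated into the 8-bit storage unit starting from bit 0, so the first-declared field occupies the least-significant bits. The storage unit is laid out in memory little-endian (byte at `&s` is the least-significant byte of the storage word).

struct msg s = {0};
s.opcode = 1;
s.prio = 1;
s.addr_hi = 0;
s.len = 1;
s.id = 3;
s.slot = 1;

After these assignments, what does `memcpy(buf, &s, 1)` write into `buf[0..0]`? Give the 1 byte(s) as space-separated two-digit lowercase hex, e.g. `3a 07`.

opcode:1 = 1 → 0x1 << 0 → word 0x01
prio:1 = 1 → 0x1 << 1 → word 0x03
addr_hi:2 = 0 → 0x0 << 2 → word 0x03
len:1 = 1 → 0x1 << 4 → word 0x13
id:2 = 3 → 0x3 << 5 → word 0x73
slot:1 = 1 → 0x1 << 7 → word 0xf3
word = 0xf3 → little-endian bytes:
  [0]=0xf3

f3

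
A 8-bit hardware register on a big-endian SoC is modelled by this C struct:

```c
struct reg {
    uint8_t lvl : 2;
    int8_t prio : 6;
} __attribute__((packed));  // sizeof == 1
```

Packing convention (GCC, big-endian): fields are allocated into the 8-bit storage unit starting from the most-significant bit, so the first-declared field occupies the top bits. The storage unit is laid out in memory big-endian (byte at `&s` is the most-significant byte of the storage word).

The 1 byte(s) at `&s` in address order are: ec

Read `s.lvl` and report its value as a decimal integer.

[0]=0xec (big-endian) → word 0xec
lvl:2 @ bit 6 → (0xec>>6)&0x3 = 0x3  ←
prio:6 @ bit 0 → (0xec>>0)&0x3f = 0x2c

3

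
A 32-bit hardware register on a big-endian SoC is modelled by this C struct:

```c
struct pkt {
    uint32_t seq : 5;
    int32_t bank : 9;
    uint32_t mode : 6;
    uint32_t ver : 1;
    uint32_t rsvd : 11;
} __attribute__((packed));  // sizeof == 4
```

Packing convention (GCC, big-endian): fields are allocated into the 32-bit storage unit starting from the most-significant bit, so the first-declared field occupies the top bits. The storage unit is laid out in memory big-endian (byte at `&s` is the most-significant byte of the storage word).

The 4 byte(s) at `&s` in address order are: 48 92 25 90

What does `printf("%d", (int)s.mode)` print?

34

[0]=0x48 [1]=0x92 [2]=0x25 [3]=0x90 (big-endian) → word 0x48922590
seq:5 @ bit 27 → (0x48922590>>27)&0x1f = 0x9
bank:9 @ bit 18 → (0x48922590>>18)&0x1ff = 0x24
mode:6 @ bit 12 → (0x48922590>>12)&0x3f = 0x22  ←
ver:1 @ bit 11 → (0x48922590>>11)&0x1 = 0x0
rsvd:11 @ bit 0 → (0x48922590>>0)&0x7ff = 0x590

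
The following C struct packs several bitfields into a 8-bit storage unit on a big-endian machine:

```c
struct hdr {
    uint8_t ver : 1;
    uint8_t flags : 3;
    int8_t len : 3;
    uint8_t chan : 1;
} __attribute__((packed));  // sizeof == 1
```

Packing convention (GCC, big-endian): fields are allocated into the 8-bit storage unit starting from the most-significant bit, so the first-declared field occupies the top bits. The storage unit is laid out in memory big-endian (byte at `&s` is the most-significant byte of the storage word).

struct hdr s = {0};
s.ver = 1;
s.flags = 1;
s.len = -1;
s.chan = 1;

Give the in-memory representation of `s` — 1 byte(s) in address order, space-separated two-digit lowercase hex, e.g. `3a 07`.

ver:1 = 1 → 0x1 << 7 → word 0x80
flags:3 = 1 → 0x1 << 4 → word 0x90
len:3 = -1 → 0x7 << 1 → word 0x9e
chan:1 = 1 → 0x1 << 0 → word 0x9f
word = 0x9f → big-endian bytes:
  [0]=0x9f

9f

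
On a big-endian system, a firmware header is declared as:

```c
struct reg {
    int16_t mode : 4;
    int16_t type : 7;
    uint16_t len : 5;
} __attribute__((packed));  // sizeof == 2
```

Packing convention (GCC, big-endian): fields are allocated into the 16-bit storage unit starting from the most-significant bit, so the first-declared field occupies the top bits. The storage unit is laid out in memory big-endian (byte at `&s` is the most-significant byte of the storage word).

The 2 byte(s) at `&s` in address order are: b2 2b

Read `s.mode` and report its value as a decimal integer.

[0]=0xb2 [1]=0x2b (big-endian) → word 0xb22b
mode:4 @ bit 12 → (0xb22b>>12)&0xf = 0xb  ←
type:7 @ bit 5 → (0xb22b>>5)&0x7f = 0x11
len:5 @ bit 0 → (0xb22b>>0)&0x1f = 0xb
mode signed 4b, MSB=1: 11 - 16 = -5

-5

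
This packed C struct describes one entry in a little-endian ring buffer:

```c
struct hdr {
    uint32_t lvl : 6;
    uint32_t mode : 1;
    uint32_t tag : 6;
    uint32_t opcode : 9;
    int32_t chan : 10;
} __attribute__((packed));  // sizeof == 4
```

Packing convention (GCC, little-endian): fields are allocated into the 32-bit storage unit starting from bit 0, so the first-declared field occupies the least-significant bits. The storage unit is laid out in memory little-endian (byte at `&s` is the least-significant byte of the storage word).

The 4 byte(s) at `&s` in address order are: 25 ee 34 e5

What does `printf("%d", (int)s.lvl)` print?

37

[0]=0x25 [1]=0xee [2]=0x34 [3]=0xe5 (little-endian) → word 0xe534ee25
lvl:6 @ bit 0 → (0xe534ee25>>0)&0x3f = 0x25  ←
mode:1 @ bit 6 → (0xe534ee25>>6)&0x1 = 0x0
tag:6 @ bit 7 → (0xe534ee25>>7)&0x3f = 0x1c
opcode:9 @ bit 13 → (0xe534ee25>>13)&0x1ff = 0x1a7
chan:10 @ bit 22 → (0xe534ee25>>22)&0x3ff = 0x394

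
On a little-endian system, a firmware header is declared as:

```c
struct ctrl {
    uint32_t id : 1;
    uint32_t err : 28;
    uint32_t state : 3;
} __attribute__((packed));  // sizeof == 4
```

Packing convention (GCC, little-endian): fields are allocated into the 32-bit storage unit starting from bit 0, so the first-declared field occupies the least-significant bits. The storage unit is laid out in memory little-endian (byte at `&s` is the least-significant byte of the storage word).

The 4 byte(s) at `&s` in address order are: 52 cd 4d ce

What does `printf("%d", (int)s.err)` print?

[0]=0x52 [1]=0xcd [2]=0x4d [3]=0xce (little-endian) → word 0xce4dcd52
id [0+:1] = (word>>0) & 0x1 = 0
err [1+:28] = (word>>1) & 0xfffffff = 119989929  ←
state [29+:3] = (word>>29) & 0x7 = 6

119989929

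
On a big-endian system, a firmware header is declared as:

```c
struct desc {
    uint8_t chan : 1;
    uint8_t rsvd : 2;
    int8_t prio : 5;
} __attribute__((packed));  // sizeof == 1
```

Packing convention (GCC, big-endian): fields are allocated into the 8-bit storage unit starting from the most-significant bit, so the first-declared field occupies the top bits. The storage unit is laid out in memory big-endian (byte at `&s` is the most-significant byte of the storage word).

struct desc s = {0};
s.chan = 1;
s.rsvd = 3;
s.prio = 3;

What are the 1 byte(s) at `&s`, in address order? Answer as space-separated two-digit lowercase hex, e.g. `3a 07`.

e3

[7+:1] chan=1 & 0x1 = 0x1; word=0x80
[5+:2] rsvd=3 & 0x3 = 0x3; word=0xe0
[0+:5] prio=3 & 0x1f = 0x3; word=0xe3
word = 0xe3 → big-endian bytes:
  [0]=0xe3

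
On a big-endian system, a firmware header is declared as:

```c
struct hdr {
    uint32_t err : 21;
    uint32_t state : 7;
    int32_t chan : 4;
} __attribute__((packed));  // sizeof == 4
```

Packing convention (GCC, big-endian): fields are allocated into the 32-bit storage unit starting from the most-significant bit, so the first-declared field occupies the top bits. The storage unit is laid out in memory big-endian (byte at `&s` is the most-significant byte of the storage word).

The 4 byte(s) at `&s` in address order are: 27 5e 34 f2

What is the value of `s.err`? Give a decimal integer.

[0]=0x27 [1]=0x5e [2]=0x34 [3]=0xf2 (big-endian) → word 0x275e34f2
err [11+:21] = (word>>11) & 0x1fffff = 322502  ←
state [4+:7] = (word>>4) & 0x7f = 79
chan [0+:4] = (word>>0) & 0xf = 2

322502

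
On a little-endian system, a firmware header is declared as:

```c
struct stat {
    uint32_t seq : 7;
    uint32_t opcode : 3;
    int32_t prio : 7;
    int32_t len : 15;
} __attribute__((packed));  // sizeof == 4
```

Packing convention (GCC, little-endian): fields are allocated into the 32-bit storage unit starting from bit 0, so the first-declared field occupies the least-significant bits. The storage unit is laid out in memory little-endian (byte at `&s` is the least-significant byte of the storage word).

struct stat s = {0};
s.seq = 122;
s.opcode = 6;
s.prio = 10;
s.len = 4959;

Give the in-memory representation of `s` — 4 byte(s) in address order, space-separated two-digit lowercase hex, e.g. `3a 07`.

seq:7 = 122 → 0x7a << 0 → word 0x0000007a
opcode:3 = 6 → 0x6 << 7 → word 0x0000037a
prio:7 = 10 → 0xa << 10 → word 0x00002b7a
len:15 = 4959 → 0x135f << 17 → word 0x26be2b7a
word = 0x26be2b7a → little-endian bytes:
  [0]=0x7a  [1]=0x2b  [2]=0xbe  [3]=0x26

7a 2b be 26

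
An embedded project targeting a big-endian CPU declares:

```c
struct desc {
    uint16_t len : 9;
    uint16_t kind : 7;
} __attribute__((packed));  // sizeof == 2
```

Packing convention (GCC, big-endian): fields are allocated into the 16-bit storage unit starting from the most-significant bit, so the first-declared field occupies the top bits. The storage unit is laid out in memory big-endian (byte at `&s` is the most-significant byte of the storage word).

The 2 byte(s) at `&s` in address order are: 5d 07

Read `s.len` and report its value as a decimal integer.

[0]=0x5d [1]=0x07 (big-endian) → word 0x5d07
len [7+:9] = (word>>7) & 0x1ff = 186  ←
kind [0+:7] = (word>>0) & 0x7f = 7

186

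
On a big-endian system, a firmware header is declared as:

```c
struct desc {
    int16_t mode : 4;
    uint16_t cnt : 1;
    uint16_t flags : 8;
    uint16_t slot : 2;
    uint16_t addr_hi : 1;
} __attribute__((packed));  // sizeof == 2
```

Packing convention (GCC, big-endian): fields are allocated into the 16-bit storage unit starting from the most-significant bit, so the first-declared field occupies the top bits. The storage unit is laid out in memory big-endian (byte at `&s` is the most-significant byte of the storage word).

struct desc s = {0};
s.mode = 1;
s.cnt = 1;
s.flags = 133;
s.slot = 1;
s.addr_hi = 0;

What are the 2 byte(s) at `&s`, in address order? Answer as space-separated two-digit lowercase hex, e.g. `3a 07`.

1c 2a

[12+:4] mode=1 & 0xf = 0x1; word=0x1000
[11+:1] cnt=1 & 0x1 = 0x1; word=0x1800
[3+:8] flags=133 & 0xff = 0x85; word=0x1c28
[1+:2] slot=1 & 0x3 = 0x1; word=0x1c2a
[0+:1] addr_hi=0 & 0x1 = 0x0; word=0x1c2a
word = 0x1c2a → big-endian bytes:
  [0]=0x1c  [1]=0x2a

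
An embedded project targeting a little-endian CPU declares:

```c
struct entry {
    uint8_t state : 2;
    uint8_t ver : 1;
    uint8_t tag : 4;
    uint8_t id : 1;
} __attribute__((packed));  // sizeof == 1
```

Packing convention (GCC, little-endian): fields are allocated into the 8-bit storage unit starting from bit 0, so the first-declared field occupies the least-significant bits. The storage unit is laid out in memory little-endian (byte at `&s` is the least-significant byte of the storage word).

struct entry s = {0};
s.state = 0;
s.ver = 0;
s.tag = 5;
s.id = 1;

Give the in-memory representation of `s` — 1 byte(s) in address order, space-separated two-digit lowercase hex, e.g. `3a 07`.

[0+:2] state=0 & 0x3 = 0x0; word=0x00
[2+:1] ver=0 & 0x1 = 0x0; word=0x00
[3+:4] tag=5 & 0xf = 0x5; word=0x28
[7+:1] id=1 & 0x1 = 0x1; word=0xa8
word = 0xa8 → little-endian bytes:
  [0]=0xa8

a8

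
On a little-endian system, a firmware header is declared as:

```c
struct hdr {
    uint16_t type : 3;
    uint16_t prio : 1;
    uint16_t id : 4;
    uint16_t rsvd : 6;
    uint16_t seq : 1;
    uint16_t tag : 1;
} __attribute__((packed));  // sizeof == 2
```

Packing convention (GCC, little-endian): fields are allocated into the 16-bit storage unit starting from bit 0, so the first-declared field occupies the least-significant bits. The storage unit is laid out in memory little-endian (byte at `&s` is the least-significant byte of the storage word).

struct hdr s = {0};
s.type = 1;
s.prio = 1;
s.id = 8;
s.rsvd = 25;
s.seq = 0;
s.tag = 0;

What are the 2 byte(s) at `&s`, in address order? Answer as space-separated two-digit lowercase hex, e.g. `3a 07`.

type:3 = 1 → 0x1 << 0 → word 0x0001
prio:1 = 1 → 0x1 << 3 → word 0x0009
id:4 = 8 → 0x8 << 4 → word 0x0089
rsvd:6 = 25 → 0x19 << 8 → word 0x1989
seq:1 = 0 → 0x0 << 14 → word 0x1989
tag:1 = 0 → 0x0 << 15 → word 0x1989
word = 0x1989 → little-endian bytes:
  [0]=0x89  [1]=0x19

89 19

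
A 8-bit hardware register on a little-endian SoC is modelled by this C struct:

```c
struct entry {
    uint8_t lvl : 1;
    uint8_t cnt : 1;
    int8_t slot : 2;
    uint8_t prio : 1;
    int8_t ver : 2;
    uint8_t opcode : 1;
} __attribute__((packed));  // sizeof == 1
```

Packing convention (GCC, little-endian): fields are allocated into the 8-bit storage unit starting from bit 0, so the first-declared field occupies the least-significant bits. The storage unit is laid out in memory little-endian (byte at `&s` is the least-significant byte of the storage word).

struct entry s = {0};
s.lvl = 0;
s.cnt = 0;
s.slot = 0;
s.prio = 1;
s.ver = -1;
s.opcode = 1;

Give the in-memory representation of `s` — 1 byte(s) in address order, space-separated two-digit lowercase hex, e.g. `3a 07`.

lvl:1 = 0 → 0x0 << 0 → word 0x00
cnt:1 = 0 → 0x0 << 1 → word 0x00
slot:2 = 0 → 0x0 << 2 → word 0x00
prio:1 = 1 → 0x1 << 4 → word 0x10
ver:2 = -1 → 0x3 << 5 → word 0x70
opcode:1 = 1 → 0x1 << 7 → word 0xf0
word = 0xf0 → little-endian bytes:
  [0]=0xf0

f0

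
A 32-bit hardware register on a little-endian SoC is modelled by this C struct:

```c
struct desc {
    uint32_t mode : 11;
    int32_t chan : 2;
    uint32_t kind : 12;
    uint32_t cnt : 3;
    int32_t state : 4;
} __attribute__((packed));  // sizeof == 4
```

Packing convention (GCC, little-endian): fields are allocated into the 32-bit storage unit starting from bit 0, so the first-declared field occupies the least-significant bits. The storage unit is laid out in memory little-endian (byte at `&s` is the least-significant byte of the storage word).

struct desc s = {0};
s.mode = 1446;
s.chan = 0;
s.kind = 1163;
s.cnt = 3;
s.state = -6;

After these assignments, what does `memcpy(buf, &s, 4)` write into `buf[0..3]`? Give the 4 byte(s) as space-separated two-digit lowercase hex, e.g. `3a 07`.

[0+:11] mode=1446 & 0x7ff = 0x5a6; word=0x000005a6
[11+:2] chan=0 & 0x3 = 0x0; word=0x000005a6
[13+:12] kind=1163 & 0xfff = 0x48b; word=0x009165a6
[25+:3] cnt=3 & 0x7 = 0x3; word=0x069165a6
[28+:4] state=-6 & 0xf = 0xa; word=0xa69165a6
word = 0xa69165a6 → little-endian bytes:
  [0]=0xa6  [1]=0x65  [2]=0x91  [3]=0xa6

a6 65 91 a6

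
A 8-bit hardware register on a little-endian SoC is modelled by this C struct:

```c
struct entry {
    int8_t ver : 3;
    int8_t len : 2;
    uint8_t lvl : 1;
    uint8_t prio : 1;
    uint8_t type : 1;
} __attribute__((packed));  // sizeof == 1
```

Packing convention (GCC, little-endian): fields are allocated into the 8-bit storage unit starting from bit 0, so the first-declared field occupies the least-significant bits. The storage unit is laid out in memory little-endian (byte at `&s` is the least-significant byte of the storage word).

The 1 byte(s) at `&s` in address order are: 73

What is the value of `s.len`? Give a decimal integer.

-2

[0]=0x73 (little-endian) → word 0x73
ver [0+:3] = (word>>0) & 0x7 = 3
len [3+:2] = (word>>3) & 0x3 = 2  ←
lvl [5+:1] = (word>>5) & 0x1 = 1
prio [6+:1] = (word>>6) & 0x1 = 1
type [7+:1] = (word>>7) & 0x1 = 0
len signed 2b, MSB=1: 2 - 4 = -2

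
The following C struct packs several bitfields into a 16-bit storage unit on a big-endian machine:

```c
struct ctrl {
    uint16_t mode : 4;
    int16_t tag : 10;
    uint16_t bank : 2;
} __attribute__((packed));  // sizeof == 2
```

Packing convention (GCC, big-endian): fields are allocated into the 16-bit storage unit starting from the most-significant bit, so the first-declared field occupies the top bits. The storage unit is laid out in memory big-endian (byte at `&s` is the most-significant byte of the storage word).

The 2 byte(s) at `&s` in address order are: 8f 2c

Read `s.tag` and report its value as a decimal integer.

[0]=0x8f [1]=0x2c (big-endian) → word 0x8f2c
mode [12+:4] = (word>>12) & 0xf = 8
tag [2+:10] = (word>>2) & 0x3ff = 971  ←
bank [0+:2] = (word>>0) & 0x3 = 0
tag signed 10b, MSB=1: 971 - 1024 = -53

-53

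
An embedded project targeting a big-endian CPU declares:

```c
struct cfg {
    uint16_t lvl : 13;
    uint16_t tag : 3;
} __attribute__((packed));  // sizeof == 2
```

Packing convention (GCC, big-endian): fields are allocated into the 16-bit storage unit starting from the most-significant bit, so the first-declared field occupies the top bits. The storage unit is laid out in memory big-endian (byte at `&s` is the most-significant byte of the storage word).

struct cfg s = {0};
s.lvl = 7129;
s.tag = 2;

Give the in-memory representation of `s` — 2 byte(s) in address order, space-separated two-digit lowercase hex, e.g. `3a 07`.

de ca

[3+:13] lvl=7129 & 0x1fff = 0x1bd9; word=0xdec8
[0+:3] tag=2 & 0x7 = 0x2; word=0xdeca
word = 0xdeca → big-endian bytes:
  [0]=0xde  [1]=0xca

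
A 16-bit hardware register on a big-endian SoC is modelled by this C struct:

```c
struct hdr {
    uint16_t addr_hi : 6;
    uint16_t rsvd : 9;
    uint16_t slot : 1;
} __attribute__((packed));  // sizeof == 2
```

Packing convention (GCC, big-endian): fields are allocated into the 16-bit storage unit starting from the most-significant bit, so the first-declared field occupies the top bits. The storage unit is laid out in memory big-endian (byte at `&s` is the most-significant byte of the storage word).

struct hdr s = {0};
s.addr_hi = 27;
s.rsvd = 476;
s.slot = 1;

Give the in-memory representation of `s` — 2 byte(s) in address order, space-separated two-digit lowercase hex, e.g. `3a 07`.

addr_hi (6b) val=27 bits=0x1b at bit 10: 0x6c00
rsvd (9b) val=476 bits=0x1dc at bit 1: 0x6fb8
slot (1b) val=1 bits=0x1 at bit 0: 0x6fb9
word = 0x6fb9 → big-endian bytes:
  [0]=0x6f  [1]=0xb9

6f b9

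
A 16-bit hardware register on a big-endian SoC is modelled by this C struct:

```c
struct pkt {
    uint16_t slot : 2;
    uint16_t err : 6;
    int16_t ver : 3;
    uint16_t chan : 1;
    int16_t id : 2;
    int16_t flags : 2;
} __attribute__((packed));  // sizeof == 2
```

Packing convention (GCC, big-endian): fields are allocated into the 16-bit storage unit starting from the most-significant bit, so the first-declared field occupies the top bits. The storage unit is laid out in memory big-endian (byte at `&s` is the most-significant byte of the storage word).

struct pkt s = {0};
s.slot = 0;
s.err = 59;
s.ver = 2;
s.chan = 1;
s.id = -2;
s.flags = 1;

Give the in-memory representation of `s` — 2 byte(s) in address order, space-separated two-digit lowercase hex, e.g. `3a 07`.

[14+:2] slot=0 & 0x3 = 0x0; word=0x0000
[8+:6] err=59 & 0x3f = 0x3b; word=0x3b00
[5+:3] ver=2 & 0x7 = 0x2; word=0x3b40
[4+:1] chan=1 & 0x1 = 0x1; word=0x3b50
[2+:2] id=-2 & 0x3 = 0x2; word=0x3b58
[0+:2] flags=1 & 0x3 = 0x1; word=0x3b59
word = 0x3b59 → big-endian bytes:
  [0]=0x3b  [1]=0x59

3b 59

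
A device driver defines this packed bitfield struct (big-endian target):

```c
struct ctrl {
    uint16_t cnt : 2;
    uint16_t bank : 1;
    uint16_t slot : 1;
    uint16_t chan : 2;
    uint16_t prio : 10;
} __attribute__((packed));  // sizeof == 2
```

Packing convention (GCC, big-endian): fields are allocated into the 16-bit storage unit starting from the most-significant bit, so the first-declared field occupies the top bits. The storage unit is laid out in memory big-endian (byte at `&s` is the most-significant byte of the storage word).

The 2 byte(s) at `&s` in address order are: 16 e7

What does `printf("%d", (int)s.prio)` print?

[0]=0x16 [1]=0xe7 (big-endian) → word 0x16e7
cnt:2 @ bit 14 → (0x16e7>>14)&0x3 = 0x0
bank:1 @ bit 13 → (0x16e7>>13)&0x1 = 0x0
slot:1 @ bit 12 → (0x16e7>>12)&0x1 = 0x1
chan:2 @ bit 10 → (0x16e7>>10)&0x3 = 0x1
prio:10 @ bit 0 → (0x16e7>>0)&0x3ff = 0x2e7  ←

743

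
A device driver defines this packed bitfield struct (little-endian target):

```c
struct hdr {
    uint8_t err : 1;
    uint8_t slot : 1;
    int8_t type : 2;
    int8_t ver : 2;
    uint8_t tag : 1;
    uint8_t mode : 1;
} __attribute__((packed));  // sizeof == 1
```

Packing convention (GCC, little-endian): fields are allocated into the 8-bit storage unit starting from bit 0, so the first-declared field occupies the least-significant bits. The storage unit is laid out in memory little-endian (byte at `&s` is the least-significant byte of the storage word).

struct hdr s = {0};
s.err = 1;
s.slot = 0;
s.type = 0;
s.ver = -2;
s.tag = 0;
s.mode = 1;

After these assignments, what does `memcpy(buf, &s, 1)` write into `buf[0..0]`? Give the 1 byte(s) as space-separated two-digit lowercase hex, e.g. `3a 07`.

a1

err (1b) val=1 bits=0x1 at bit 0: 0x01
slot (1b) val=0 bits=0x0 at bit 1: 0x01
type (2b) val=0 bits=0x0 at bit 2: 0x01
ver (2b) val=-2 bits=0x2 at bit 4: 0x21
tag (1b) val=0 bits=0x0 at bit 6: 0x21
mode (1b) val=1 bits=0x1 at bit 7: 0xa1
word = 0xa1 → little-endian bytes:
  [0]=0xa1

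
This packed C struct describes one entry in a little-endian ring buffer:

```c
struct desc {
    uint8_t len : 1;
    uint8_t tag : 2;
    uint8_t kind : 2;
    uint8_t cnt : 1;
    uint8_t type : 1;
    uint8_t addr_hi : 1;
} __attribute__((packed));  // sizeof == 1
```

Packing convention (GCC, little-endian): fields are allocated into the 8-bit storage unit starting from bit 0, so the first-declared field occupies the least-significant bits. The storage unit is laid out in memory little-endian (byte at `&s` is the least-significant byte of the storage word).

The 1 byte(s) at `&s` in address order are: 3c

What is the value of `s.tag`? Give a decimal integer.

[0]=0x3c (little-endian) → word 0x3c
len [0+:1] = (word>>0) & 0x1 = 0
tag [1+:2] = (word>>1) & 0x3 = 2  ←
kind [3+:2] = (word>>3) & 0x3 = 3
cnt [5+:1] = (word>>5) & 0x1 = 1
type [6+:1] = (word>>6) & 0x1 = 0
addr_hi [7+:1] = (word>>7) & 0x1 = 0

2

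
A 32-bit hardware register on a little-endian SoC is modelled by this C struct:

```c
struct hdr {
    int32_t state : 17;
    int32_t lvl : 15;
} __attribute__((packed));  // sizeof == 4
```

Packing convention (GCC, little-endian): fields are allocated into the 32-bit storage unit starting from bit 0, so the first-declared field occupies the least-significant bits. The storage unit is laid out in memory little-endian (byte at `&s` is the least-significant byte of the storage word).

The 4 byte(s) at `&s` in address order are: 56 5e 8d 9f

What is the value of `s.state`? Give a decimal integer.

-41386

[0]=0x56 [1]=0x5e [2]=0x8d [3]=0x9f (little-endian) → word 0x9f8d5e56
state:17 @ bit 0 → (0x9f8d5e56>>0)&0x1ffff = 0x15e56  ←
lvl:15 @ bit 17 → (0x9f8d5e56>>17)&0x7fff = 0x4fc6
state signed 17b, MSB=1: 89686 - 131072 = -41386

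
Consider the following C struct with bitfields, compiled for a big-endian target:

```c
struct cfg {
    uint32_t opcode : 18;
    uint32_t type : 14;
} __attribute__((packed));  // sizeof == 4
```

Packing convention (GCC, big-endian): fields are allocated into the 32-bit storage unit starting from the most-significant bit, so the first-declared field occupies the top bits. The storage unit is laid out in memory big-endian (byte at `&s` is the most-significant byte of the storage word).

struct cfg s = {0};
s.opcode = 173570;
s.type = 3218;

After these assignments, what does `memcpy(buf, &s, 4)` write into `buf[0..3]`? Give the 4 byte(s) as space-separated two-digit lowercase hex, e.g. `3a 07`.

a9 80 8c 92

[14+:18] opcode=173570 & 0x3ffff = 0x2a602; word=0xa9808000
[0+:14] type=3218 & 0x3fff = 0xc92; word=0xa9808c92
word = 0xa9808c92 → big-endian bytes:
  [0]=0xa9  [1]=0x80  [2]=0x8c  [3]=0x92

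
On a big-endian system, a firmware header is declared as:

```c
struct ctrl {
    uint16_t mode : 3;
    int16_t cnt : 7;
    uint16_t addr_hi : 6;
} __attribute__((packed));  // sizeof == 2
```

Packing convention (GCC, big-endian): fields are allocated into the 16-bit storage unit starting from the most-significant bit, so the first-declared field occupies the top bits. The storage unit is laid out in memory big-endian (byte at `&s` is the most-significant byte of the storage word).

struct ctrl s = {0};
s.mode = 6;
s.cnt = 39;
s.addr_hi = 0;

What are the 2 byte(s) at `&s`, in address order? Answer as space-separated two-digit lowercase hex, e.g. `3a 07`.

c9 c0

mode:3 = 6 → 0x6 << 13 → word 0xc000
cnt:7 = 39 → 0x27 << 6 → word 0xc9c0
addr_hi:6 = 0 → 0x0 << 0 → word 0xc9c0
word = 0xc9c0 → big-endian bytes:
  [0]=0xc9  [1]=0xc0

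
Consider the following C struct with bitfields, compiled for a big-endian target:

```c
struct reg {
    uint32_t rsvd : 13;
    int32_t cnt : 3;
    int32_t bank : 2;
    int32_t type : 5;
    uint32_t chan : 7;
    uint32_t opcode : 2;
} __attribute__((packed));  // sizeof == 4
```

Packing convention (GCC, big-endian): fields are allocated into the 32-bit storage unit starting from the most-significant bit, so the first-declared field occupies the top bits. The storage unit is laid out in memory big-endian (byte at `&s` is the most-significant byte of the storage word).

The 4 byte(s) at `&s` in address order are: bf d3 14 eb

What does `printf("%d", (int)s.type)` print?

[0]=0xbf [1]=0xd3 [2]=0x14 [3]=0xeb (big-endian) → word 0xbfd314eb
rsvd:13 @ bit 19 → (0xbfd314eb>>19)&0x1fff = 0x17fa
cnt:3 @ bit 16 → (0xbfd314eb>>16)&0x7 = 0x3
bank:2 @ bit 14 → (0xbfd314eb>>14)&0x3 = 0x0
type:5 @ bit 9 → (0xbfd314eb>>9)&0x1f = 0xa  ←
chan:7 @ bit 2 → (0xbfd314eb>>2)&0x7f = 0x3a
opcode:2 @ bit 0 → (0xbfd314eb>>0)&0x3 = 0x3
type signed 5b, MSB=0: value = 10

10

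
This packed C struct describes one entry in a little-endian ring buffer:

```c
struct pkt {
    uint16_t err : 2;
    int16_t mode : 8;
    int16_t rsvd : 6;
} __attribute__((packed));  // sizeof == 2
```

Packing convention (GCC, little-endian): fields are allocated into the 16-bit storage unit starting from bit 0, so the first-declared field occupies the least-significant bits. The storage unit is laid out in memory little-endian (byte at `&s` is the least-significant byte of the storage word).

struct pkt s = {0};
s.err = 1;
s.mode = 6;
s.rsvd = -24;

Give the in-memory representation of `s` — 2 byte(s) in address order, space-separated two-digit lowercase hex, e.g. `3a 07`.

19 a0

err (2b) val=1 bits=0x1 at bit 0: 0x0001
mode (8b) val=6 bits=0x6 at bit 2: 0x0019
rsvd (6b) val=-24 bits=0x28 at bit 10: 0xa019
word = 0xa019 → little-endian bytes:
  [0]=0x19  [1]=0xa0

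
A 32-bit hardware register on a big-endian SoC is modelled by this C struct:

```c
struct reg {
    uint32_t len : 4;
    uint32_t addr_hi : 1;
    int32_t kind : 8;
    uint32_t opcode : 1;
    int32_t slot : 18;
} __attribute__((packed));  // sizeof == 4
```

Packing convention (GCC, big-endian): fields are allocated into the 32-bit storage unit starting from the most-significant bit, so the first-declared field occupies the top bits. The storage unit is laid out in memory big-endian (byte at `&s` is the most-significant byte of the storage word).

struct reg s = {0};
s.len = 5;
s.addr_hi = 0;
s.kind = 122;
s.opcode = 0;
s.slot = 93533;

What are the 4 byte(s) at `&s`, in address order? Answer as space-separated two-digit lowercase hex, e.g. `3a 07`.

len:4 = 5 → 0x5 << 28 → word 0x50000000
addr_hi:1 = 0 → 0x0 << 27 → word 0x50000000
kind:8 = 122 → 0x7a << 19 → word 0x53d00000
opcode:1 = 0 → 0x0 << 18 → word 0x53d00000
slot:18 = 93533 → 0x16d5d << 0 → word 0x53d16d5d
word = 0x53d16d5d → big-endian bytes:
  [0]=0x53  [1]=0xd1  [2]=0x6d  [3]=0x5d

53 d1 6d 5d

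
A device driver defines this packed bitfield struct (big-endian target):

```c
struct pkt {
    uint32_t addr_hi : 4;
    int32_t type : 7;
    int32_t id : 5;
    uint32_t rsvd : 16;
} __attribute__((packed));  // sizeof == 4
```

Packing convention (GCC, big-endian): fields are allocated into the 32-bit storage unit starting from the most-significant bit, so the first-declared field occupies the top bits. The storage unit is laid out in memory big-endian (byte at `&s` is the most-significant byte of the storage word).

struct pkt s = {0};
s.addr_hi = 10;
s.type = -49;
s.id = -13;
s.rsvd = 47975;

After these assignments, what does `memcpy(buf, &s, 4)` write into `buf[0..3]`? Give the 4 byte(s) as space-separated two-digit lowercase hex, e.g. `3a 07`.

addr_hi (4b) val=10 bits=0xa at bit 28: 0xa0000000
type (7b) val=-49 bits=0x4f at bit 21: 0xa9e00000
id (5b) val=-13 bits=0x13 at bit 16: 0xa9f30000
rsvd (16b) val=47975 bits=0xbb67 at bit 0: 0xa9f3bb67
word = 0xa9f3bb67 → big-endian bytes:
  [0]=0xa9  [1]=0xf3  [2]=0xbb  [3]=0x67

a9 f3 bb 67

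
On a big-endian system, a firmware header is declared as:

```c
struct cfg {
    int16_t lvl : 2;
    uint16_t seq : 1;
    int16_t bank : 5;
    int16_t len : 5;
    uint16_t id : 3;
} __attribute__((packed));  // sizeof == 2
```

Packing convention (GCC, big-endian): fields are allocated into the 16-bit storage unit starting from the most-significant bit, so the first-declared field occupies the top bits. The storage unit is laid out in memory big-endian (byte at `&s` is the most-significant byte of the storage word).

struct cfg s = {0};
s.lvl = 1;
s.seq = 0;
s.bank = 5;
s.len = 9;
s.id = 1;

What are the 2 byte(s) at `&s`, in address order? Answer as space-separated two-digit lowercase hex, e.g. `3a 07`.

45 49

lvl:2 = 1 → 0x1 << 14 → word 0x4000
seq:1 = 0 → 0x0 << 13 → word 0x4000
bank:5 = 5 → 0x5 << 8 → word 0x4500
len:5 = 9 → 0x9 << 3 → word 0x4548
id:3 = 1 → 0x1 << 0 → word 0x4549
word = 0x4549 → big-endian bytes:
  [0]=0x45  [1]=0x49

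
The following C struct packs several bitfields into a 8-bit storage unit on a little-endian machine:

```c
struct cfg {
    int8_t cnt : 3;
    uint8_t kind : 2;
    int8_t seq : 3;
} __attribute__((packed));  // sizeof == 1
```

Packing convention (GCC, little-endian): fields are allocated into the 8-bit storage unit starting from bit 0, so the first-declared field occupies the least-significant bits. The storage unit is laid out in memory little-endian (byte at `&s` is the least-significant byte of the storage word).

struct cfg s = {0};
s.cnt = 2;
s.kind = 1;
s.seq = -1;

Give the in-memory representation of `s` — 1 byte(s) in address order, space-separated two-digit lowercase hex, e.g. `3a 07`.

ea

cnt:3 = 2 → 0x2 << 0 → word 0x02
kind:2 = 1 → 0x1 << 3 → word 0x0a
seq:3 = -1 → 0x7 << 5 → word 0xea
word = 0xea → little-endian bytes:
  [0]=0xea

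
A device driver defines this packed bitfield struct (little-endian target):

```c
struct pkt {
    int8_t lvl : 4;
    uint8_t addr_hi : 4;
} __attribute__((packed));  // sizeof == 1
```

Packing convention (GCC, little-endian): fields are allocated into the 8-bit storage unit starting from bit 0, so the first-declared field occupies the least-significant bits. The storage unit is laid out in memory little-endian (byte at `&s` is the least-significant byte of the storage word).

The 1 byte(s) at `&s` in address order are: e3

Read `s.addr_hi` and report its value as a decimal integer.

14

[0]=0xe3 (little-endian) → word 0xe3
lvl [0+:4] = (word>>0) & 0xf = 3
addr_hi [4+:4] = (word>>4) & 0xf = 14  ←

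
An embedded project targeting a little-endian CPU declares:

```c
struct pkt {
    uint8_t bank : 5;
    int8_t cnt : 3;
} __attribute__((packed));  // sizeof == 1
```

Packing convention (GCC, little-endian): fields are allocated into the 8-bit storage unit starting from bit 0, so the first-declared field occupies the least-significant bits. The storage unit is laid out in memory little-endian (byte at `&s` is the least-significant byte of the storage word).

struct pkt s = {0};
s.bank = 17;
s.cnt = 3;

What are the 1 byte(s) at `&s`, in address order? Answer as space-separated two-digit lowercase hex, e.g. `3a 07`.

bank:5 = 17 → 0x11 << 0 → word 0x11
cnt:3 = 3 → 0x3 << 5 → word 0x71
word = 0x71 → little-endian bytes:
  [0]=0x71

71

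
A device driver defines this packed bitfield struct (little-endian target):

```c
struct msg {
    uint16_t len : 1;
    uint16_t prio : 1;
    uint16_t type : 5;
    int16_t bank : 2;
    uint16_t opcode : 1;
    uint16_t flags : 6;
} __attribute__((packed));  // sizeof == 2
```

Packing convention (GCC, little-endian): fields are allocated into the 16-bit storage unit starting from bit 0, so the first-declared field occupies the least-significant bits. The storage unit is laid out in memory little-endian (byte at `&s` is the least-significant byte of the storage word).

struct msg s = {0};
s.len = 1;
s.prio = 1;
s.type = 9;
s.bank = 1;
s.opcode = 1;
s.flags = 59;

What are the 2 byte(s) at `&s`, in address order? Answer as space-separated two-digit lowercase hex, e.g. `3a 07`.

a7 ee

len:1 = 1 → 0x1 << 0 → word 0x0001
prio:1 = 1 → 0x1 << 1 → word 0x0003
type:5 = 9 → 0x9 << 2 → word 0x0027
bank:2 = 1 → 0x1 << 7 → word 0x00a7
opcode:1 = 1 → 0x1 << 9 → word 0x02a7
flags:6 = 59 → 0x3b << 10 → word 0xeea7
word = 0xeea7 → little-endian bytes:
  [0]=0xa7  [1]=0xee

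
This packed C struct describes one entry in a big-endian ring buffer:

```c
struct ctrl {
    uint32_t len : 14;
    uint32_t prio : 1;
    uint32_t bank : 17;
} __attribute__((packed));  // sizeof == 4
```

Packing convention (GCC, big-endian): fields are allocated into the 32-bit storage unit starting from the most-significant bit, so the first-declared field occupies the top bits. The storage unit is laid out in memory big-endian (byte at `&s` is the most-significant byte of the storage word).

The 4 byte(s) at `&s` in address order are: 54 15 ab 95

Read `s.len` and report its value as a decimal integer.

[0]=0x54 [1]=0x15 [2]=0xab [3]=0x95 (big-endian) → word 0x5415ab95
len:14 @ bit 18 → (0x5415ab95>>18)&0x3fff = 0x1505  ←
prio:1 @ bit 17 → (0x5415ab95>>17)&0x1 = 0x0
bank:17 @ bit 0 → (0x5415ab95>>0)&0x1ffff = 0x1ab95

5381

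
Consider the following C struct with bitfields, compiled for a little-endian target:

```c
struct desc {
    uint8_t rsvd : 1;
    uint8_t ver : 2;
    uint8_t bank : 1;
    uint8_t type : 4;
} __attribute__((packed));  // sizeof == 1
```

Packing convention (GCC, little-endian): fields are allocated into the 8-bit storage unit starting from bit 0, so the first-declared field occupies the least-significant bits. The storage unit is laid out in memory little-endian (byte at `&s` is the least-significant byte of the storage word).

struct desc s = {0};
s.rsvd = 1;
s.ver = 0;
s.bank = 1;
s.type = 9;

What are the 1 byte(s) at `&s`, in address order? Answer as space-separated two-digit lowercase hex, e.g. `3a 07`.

99

rsvd:1 = 1 → 0x1 << 0 → word 0x01
ver:2 = 0 → 0x0 << 1 → word 0x01
bank:1 = 1 → 0x1 << 3 → word 0x09
type:4 = 9 → 0x9 << 4 → word 0x99
word = 0x99 → little-endian bytes:
  [0]=0x99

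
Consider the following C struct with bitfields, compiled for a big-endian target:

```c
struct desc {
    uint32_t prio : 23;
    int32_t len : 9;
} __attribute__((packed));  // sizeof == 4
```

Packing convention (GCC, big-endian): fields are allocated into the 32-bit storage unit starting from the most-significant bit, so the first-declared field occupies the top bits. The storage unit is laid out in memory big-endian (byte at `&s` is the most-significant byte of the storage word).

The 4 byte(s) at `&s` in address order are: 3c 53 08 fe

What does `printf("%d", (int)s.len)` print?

254

[0]=0x3c [1]=0x53 [2]=0x08 [3]=0xfe (big-endian) → word 0x3c5308fe
prio:23 @ bit 9 → (0x3c5308fe>>9)&0x7fffff = 0x1e2984
len:9 @ bit 0 → (0x3c5308fe>>0)&0x1ff = 0xfe  ←
len signed 9b, MSB=0: value = 254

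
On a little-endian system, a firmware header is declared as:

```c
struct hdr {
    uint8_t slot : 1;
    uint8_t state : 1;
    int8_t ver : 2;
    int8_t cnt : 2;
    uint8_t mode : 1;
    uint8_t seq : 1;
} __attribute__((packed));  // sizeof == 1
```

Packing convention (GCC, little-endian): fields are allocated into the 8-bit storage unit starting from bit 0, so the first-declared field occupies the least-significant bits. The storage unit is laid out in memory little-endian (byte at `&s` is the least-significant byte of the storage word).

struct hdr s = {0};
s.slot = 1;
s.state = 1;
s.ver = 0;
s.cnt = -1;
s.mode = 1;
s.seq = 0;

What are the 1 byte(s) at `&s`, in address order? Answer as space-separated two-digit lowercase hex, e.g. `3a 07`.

slot:1 = 1 → 0x1 << 0 → word 0x01
state:1 = 1 → 0x1 << 1 → word 0x03
ver:2 = 0 → 0x0 << 2 → word 0x03
cnt:2 = -1 → 0x3 << 4 → word 0x33
mode:1 = 1 → 0x1 << 6 → word 0x73
seq:1 = 0 → 0x0 << 7 → word 0x73
word = 0x73 → little-endian bytes:
  [0]=0x73

73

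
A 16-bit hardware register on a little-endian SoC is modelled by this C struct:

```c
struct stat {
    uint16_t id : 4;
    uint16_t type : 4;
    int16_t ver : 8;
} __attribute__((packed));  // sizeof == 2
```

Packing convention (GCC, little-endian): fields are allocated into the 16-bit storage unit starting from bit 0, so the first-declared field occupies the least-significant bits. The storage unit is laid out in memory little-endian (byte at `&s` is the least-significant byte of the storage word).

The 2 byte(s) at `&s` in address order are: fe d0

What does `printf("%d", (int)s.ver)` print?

-48

[0]=0xfe [1]=0xd0 (little-endian) → word 0xd0fe
id:4 @ bit 0 → (0xd0fe>>0)&0xf = 0xe
type:4 @ bit 4 → (0xd0fe>>4)&0xf = 0xf
ver:8 @ bit 8 → (0xd0fe>>8)&0xff = 0xd0  ←
ver signed 8b, MSB=1: 208 - 256 = -48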